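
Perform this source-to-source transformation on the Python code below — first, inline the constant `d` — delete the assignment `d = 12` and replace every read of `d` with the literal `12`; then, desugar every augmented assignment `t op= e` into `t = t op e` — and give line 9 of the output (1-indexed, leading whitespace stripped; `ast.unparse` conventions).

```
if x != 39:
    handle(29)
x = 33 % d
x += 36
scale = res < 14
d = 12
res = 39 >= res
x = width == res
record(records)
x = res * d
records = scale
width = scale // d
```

Transformed code:
if x != 39:
    handle(29)
x = 33 % 12
x = x + 36
scale = res < 14
res = 39 >= res
x = width == res
record(records)
x = res * 12
records = scale
width = scale // 12

x = res * 12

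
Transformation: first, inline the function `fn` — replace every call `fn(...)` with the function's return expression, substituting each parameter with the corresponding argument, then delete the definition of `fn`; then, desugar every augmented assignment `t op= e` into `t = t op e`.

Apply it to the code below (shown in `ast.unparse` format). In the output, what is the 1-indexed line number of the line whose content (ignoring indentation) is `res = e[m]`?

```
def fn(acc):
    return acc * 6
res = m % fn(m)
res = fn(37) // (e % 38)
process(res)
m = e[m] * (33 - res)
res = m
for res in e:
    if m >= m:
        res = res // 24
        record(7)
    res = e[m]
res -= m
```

10

Transformed code:
res = m % (m * 6)
res = 37 * 6 // (e % 38)
process(res)
m = e[m] * (33 - res)
res = m
for res in e:
    if m >= m:
        res = res // 24
        record(7)
    res = e[m]
res = res - m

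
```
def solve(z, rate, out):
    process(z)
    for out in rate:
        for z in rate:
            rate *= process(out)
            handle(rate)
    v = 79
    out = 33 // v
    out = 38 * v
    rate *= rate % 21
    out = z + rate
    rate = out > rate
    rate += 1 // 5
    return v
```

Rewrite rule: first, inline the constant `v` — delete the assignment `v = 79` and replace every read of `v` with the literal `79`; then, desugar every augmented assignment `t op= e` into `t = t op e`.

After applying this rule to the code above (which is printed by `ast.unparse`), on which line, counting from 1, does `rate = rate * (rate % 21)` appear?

Transformed code:
def solve(z, rate, out):
    process(z)
    for out in rate:
        for z in rate:
            rate = rate * process(out)
            handle(rate)
    out = 33 // 79
    out = 38 * 79
    rate = rate * (rate % 21)
    out = z + rate
    rate = out > rate
    rate = rate + 1 // 5
    return 79

9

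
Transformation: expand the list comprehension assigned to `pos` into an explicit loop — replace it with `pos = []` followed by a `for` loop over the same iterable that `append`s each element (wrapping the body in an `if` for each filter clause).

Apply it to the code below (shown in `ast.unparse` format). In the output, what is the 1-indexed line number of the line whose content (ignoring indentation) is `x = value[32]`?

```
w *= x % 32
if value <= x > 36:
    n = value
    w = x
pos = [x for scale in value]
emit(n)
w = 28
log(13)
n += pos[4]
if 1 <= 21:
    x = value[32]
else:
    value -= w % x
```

13

Transformed code:
w *= x % 32
if value <= x > 36:
    n = value
    w = x
pos = []
for scale in value:
    pos.append(x)
emit(n)
w = 28
log(13)
n += pos[4]
if 1 <= 21:
    x = value[32]
else:
    value -= w % x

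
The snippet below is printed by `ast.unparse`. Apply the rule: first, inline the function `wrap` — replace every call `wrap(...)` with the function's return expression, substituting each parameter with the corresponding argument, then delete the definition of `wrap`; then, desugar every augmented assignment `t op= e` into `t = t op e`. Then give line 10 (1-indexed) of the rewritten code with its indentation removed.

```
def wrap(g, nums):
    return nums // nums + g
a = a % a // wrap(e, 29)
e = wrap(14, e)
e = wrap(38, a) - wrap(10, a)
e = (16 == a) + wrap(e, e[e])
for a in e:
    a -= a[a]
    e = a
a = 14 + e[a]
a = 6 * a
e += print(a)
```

e = e + print(a)

Transformed code:
a = a % a // (29 // 29 + e)
e = e // e + 14
e = a // a + 38 - (a // a + 10)
e = (16 == a) + (e[e] // e[e] + e)
for a in e:
    a = a - a[a]
    e = a
a = 14 + e[a]
a = 6 * a
e = e + print(a)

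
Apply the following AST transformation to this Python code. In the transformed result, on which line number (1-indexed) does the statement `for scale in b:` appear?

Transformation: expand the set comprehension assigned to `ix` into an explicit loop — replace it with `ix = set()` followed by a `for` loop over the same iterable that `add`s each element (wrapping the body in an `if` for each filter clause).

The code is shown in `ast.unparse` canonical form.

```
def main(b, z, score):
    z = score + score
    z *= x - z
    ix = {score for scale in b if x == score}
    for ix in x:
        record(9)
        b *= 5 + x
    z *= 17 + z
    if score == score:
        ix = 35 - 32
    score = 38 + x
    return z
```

Transformed code:
def main(b, z, score):
    z = score + score
    z *= x - z
    ix = set()
    for scale in b:
        if x == score:
            ix.add(score)
    for ix in x:
        record(9)
        b *= 5 + x
    z *= 17 + z
    if score == score:
        ix = 35 - 32
    score = 38 + x
    return z

5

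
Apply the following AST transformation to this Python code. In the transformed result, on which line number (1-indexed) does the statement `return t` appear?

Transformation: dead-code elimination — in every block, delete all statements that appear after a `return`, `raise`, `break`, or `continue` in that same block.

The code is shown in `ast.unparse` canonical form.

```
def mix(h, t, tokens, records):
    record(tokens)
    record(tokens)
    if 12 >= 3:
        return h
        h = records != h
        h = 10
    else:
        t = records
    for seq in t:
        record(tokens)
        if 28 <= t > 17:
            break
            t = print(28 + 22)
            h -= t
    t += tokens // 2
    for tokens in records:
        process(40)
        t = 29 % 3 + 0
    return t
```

Transformed code:
def mix(h, t, tokens, records):
    record(tokens)
    record(tokens)
    if 12 >= 3:
        return h
    else:
        t = records
    for seq in t:
        record(tokens)
        if 28 <= t > 17:
            break
    t += tokens // 2
    for tokens in records:
        process(40)
        t = 29 % 3 + 0
    return t

16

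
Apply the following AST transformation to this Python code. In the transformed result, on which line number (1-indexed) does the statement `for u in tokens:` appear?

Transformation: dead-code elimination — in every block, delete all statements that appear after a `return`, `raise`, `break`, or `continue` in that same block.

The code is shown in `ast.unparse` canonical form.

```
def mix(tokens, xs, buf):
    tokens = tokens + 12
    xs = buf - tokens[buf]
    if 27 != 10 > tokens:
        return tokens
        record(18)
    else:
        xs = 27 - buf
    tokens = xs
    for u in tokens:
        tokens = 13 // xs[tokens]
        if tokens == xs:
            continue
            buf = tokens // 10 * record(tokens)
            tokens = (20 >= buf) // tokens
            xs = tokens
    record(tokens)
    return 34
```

9

Transformed code:
def mix(tokens, xs, buf):
    tokens = tokens + 12
    xs = buf - tokens[buf]
    if 27 != 10 > tokens:
        return tokens
    else:
        xs = 27 - buf
    tokens = xs
    for u in tokens:
        tokens = 13 // xs[tokens]
        if tokens == xs:
            continue
    record(tokens)
    return 34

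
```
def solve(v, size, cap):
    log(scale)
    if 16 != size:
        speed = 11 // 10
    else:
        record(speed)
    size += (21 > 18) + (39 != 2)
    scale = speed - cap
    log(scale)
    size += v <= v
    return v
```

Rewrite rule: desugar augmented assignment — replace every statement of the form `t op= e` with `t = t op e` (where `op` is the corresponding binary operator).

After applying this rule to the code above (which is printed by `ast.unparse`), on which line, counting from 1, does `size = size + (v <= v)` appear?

Transformed code:
def solve(v, size, cap):
    log(scale)
    if 16 != size:
        speed = 11 // 10
    else:
        record(speed)
    size = size + ((21 > 18) + (39 != 2))
    scale = speed - cap
    log(scale)
    size = size + (v <= v)
    return v

10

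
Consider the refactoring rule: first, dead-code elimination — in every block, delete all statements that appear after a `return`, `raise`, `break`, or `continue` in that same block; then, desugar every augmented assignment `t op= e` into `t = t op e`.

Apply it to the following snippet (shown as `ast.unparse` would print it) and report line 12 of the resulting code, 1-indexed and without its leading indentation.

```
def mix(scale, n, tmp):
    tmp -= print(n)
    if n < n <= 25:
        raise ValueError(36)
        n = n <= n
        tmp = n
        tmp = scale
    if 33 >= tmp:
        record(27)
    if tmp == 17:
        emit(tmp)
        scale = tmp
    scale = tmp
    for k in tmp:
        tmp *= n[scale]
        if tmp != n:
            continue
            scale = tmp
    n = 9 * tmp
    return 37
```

tmp = tmp * n[scale]

Transformed code:
def mix(scale, n, tmp):
    tmp = tmp - print(n)
    if n < n <= 25:
        raise ValueError(36)
    if 33 >= tmp:
        record(27)
    if tmp == 17:
        emit(tmp)
        scale = tmp
    scale = tmp
    for k in tmp:
        tmp = tmp * n[scale]
        if tmp != n:
            continue
    n = 9 * tmp
    return 37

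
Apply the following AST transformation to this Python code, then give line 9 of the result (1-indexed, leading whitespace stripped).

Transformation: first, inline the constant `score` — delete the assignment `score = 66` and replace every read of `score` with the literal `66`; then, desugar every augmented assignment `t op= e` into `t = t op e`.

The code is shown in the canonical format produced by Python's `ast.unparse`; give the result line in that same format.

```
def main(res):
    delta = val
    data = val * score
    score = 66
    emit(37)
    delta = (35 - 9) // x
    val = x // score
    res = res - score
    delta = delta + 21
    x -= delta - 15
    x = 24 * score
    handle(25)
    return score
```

x = x - (delta - 15)

Transformed code:
def main(res):
    delta = val
    data = val * 66
    emit(37)
    delta = (35 - 9) // x
    val = x // 66
    res = res - 66
    delta = delta + 21
    x = x - (delta - 15)
    x = 24 * 66
    handle(25)
    return 66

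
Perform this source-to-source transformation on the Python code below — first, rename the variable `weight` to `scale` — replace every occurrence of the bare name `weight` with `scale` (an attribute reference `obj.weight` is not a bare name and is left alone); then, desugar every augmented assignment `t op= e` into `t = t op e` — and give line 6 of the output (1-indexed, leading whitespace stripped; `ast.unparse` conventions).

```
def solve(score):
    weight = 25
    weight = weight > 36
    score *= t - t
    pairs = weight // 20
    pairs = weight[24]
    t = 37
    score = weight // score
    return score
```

Transformed code:
def solve(score):
    scale = 25
    scale = scale > 36
    score = score * (t - t)
    pairs = scale // 20
    pairs = scale[24]
    t = 37
    score = scale // score
    return score

pairs = scale[24]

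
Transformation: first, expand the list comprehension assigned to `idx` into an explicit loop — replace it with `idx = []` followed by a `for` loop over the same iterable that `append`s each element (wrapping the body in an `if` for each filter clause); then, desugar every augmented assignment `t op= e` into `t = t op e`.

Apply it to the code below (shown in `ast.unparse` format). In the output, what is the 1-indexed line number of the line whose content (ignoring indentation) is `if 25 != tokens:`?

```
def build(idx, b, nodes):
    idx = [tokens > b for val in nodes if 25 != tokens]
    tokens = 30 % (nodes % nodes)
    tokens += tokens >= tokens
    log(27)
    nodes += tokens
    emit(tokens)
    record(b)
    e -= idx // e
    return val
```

4

Transformed code:
def build(idx, b, nodes):
    idx = []
    for val in nodes:
        if 25 != tokens:
            idx.append(tokens > b)
    tokens = 30 % (nodes % nodes)
    tokens = tokens + (tokens >= tokens)
    log(27)
    nodes = nodes + tokens
    emit(tokens)
    record(b)
    e = e - idx // e
    return val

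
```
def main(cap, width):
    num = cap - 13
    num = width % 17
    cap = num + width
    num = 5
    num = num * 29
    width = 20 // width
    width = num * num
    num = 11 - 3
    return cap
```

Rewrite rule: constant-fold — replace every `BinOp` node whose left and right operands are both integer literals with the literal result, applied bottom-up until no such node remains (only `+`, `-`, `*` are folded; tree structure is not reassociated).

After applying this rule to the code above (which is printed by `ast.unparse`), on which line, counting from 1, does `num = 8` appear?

Transformed code:
def main(cap, width):
    num = cap - 13
    num = width % 17
    cap = num + width
    num = 5
    num = num * 29
    width = 20 // width
    width = num * num
    num = 8
    return cap

9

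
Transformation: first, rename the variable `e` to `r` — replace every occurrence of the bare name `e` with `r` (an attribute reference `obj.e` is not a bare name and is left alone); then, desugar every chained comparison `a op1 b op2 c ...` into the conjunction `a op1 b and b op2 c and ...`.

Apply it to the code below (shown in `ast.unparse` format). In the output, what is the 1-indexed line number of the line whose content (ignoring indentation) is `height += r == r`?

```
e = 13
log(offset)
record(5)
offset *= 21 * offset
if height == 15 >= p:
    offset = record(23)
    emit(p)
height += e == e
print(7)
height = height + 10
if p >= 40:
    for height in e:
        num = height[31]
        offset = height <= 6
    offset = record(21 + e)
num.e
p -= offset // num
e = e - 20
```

8

Transformed code:
r = 13
log(offset)
record(5)
offset *= 21 * offset
if height == 15 and 15 >= p:
    offset = record(23)
    emit(p)
height += r == r
print(7)
height = height + 10
if p >= 40:
    for height in r:
        num = height[31]
        offset = height <= 6
    offset = record(21 + r)
num.e
p -= offset // num
r = r - 20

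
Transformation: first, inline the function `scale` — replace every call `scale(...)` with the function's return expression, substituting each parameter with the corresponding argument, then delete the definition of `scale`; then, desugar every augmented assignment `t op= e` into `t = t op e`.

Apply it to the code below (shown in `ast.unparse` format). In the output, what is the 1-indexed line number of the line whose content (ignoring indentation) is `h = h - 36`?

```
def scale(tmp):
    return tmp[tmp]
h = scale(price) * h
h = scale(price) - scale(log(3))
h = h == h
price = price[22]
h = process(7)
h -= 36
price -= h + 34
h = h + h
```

Transformed code:
h = price[price] * h
h = price[price] - log(3)[log(3)]
h = h == h
price = price[22]
h = process(7)
h = h - 36
price = price - (h + 34)
h = h + h

6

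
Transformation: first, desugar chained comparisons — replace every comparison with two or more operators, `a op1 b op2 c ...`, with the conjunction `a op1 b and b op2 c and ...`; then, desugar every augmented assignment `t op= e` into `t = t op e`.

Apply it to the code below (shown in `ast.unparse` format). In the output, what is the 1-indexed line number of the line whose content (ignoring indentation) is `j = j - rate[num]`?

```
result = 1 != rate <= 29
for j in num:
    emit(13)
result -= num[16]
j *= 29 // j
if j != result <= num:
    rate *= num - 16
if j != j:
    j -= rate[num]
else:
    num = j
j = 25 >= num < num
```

Transformed code:
result = 1 != rate and rate <= 29
for j in num:
    emit(13)
result = result - num[16]
j = j * (29 // j)
if j != result and result <= num:
    rate = rate * (num - 16)
if j != j:
    j = j - rate[num]
else:
    num = j
j = 25 >= num and num < num

9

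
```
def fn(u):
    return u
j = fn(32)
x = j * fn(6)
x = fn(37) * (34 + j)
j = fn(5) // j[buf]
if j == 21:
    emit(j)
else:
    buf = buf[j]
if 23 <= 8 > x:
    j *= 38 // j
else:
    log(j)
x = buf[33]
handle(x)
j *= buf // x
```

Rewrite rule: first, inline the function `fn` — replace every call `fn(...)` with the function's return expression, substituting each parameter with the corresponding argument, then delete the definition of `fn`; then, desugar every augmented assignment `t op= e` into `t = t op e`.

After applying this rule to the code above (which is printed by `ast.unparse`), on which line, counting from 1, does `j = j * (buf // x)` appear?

15

Transformed code:
j = 32
x = j * 6
x = 37 * (34 + j)
j = 5 // j[buf]
if j == 21:
    emit(j)
else:
    buf = buf[j]
if 23 <= 8 > x:
    j = j * (38 // j)
else:
    log(j)
x = buf[33]
handle(x)
j = j * (buf // x)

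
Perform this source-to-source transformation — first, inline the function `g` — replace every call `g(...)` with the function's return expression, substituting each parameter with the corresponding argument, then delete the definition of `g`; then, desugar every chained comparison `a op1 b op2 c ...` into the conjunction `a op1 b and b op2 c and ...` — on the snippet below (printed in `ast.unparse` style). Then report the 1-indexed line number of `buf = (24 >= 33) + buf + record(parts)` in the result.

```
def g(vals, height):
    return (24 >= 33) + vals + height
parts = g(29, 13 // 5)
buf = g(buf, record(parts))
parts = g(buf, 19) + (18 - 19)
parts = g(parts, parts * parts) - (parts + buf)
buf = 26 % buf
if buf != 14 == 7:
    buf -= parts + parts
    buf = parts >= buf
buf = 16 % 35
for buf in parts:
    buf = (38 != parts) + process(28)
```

Transformed code:
parts = (24 >= 33) + 29 + 13 // 5
buf = (24 >= 33) + buf + record(parts)
parts = (24 >= 33) + buf + 19 + (18 - 19)
parts = (24 >= 33) + parts + parts * parts - (parts + buf)
buf = 26 % buf
if buf != 14 and 14 == 7:
    buf -= parts + parts
    buf = parts >= buf
buf = 16 % 35
for buf in parts:
    buf = (38 != parts) + process(28)

2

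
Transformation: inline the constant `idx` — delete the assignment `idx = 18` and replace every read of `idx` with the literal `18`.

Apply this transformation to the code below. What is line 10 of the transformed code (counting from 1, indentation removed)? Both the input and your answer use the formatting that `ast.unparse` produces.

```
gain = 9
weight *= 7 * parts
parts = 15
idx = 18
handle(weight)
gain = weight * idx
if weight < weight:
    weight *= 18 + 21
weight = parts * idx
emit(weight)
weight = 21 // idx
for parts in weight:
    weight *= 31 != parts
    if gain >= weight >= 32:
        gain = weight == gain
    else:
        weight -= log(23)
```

Transformed code:
gain = 9
weight *= 7 * parts
parts = 15
handle(weight)
gain = weight * 18
if weight < weight:
    weight *= 18 + 21
weight = parts * 18
emit(weight)
weight = 21 // 18
for parts in weight:
    weight *= 31 != parts
    if gain >= weight >= 32:
        gain = weight == gain
    else:
        weight -= log(23)

weight = 21 // 18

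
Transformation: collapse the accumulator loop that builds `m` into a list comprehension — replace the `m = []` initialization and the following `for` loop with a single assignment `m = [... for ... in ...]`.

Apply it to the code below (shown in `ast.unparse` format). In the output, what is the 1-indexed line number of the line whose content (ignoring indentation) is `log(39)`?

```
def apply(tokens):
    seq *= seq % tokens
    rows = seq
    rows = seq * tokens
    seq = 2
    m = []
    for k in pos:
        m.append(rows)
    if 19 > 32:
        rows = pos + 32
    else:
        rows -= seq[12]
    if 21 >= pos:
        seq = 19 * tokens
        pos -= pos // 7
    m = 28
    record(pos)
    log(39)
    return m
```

16

Transformed code:
def apply(tokens):
    seq *= seq % tokens
    rows = seq
    rows = seq * tokens
    seq = 2
    m = [rows for k in pos]
    if 19 > 32:
        rows = pos + 32
    else:
        rows -= seq[12]
    if 21 >= pos:
        seq = 19 * tokens
        pos -= pos // 7
    m = 28
    record(pos)
    log(39)
    return m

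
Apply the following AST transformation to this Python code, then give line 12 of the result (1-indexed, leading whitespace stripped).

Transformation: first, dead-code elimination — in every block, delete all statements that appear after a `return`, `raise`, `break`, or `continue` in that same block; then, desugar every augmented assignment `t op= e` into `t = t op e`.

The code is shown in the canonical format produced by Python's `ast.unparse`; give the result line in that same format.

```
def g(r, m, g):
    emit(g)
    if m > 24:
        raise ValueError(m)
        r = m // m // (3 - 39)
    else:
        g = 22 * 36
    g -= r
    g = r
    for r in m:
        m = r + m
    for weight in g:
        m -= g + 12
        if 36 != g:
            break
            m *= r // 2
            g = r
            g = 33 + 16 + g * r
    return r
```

m = m - (g + 12)

Transformed code:
def g(r, m, g):
    emit(g)
    if m > 24:
        raise ValueError(m)
    else:
        g = 22 * 36
    g = g - r
    g = r
    for r in m:
        m = r + m
    for weight in g:
        m = m - (g + 12)
        if 36 != g:
            break
    return r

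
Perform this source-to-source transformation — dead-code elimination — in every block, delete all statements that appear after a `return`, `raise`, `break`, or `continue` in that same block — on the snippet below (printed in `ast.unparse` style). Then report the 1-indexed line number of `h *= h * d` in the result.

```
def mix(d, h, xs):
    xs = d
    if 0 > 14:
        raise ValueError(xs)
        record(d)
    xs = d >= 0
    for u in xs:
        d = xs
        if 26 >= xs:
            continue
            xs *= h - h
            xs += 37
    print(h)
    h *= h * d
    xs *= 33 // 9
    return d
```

Transformed code:
def mix(d, h, xs):
    xs = d
    if 0 > 14:
        raise ValueError(xs)
    xs = d >= 0
    for u in xs:
        d = xs
        if 26 >= xs:
            continue
    print(h)
    h *= h * d
    xs *= 33 // 9
    return d

11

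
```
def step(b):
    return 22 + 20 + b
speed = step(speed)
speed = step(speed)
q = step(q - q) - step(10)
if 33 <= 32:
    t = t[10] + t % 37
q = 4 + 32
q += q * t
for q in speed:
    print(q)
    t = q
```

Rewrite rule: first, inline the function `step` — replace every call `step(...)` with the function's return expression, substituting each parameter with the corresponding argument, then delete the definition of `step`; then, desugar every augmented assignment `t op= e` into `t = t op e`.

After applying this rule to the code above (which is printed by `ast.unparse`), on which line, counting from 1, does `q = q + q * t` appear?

Transformed code:
speed = 22 + 20 + speed
speed = 22 + 20 + speed
q = 22 + 20 + (q - q) - (22 + 20 + 10)
if 33 <= 32:
    t = t[10] + t % 37
q = 4 + 32
q = q + q * t
for q in speed:
    print(q)
    t = q

7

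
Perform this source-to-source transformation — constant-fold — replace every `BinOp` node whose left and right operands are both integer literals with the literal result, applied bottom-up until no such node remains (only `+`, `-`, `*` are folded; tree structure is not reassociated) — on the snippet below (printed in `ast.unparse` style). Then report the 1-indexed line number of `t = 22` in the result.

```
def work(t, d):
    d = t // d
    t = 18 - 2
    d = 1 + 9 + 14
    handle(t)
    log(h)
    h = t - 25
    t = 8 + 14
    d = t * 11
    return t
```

8

Transformed code:
def work(t, d):
    d = t // d
    t = 16
    d = 24
    handle(t)
    log(h)
    h = t - 25
    t = 22
    d = t * 11
    return t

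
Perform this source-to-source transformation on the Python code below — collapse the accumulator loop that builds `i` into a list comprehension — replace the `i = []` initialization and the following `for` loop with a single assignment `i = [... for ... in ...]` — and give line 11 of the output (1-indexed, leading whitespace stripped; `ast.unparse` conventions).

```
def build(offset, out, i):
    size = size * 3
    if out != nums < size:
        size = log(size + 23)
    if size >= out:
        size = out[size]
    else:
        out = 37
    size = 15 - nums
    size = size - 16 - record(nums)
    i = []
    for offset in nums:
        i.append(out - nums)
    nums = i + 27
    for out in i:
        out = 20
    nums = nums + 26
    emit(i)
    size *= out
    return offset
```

Transformed code:
def build(offset, out, i):
    size = size * 3
    if out != nums < size:
        size = log(size + 23)
    if size >= out:
        size = out[size]
    else:
        out = 37
    size = 15 - nums
    size = size - 16 - record(nums)
    i = [out - nums for offset in nums]
    nums = i + 27
    for out in i:
        out = 20
    nums = nums + 26
    emit(i)
    size *= out
    return offset

i = [out - nums for offset in nums]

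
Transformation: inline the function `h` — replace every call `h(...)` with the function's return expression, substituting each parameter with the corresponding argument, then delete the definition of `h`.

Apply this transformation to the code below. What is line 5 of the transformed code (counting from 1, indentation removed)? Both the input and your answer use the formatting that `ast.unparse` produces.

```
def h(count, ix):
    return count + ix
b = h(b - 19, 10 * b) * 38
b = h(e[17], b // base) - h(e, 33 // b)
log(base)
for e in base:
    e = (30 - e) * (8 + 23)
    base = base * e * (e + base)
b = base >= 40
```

Transformed code:
b = (b - 19 + 10 * b) * 38
b = e[17] + b // base - (e + 33 // b)
log(base)
for e in base:
    e = (30 - e) * (8 + 23)
    base = base * e * (e + base)
b = base >= 40

e = (30 - e) * (8 + 23)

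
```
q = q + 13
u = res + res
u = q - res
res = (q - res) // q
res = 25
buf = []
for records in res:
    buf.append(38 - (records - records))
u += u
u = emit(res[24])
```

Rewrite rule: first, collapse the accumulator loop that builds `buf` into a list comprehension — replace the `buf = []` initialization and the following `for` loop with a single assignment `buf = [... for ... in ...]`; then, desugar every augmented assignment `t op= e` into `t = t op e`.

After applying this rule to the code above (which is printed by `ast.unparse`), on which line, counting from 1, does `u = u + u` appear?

7

Transformed code:
q = q + 13
u = res + res
u = q - res
res = (q - res) // q
res = 25
buf = [38 - (records - records) for records in res]
u = u + u
u = emit(res[24])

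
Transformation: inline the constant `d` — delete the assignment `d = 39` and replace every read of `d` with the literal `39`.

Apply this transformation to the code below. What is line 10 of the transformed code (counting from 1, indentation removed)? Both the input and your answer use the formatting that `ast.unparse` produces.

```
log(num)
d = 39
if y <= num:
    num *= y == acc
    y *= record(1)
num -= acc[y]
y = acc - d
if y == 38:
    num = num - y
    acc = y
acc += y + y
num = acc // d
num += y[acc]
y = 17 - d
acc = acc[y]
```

acc += y + y

Transformed code:
log(num)
if y <= num:
    num *= y == acc
    y *= record(1)
num -= acc[y]
y = acc - 39
if y == 38:
    num = num - y
    acc = y
acc += y + y
num = acc // 39
num += y[acc]
y = 17 - 39
acc = acc[y]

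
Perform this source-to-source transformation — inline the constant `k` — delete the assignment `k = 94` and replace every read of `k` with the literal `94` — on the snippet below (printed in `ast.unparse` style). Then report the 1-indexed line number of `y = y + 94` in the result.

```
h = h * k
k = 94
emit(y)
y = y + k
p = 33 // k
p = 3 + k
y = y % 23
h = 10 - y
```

Transformed code:
h = h * 94
emit(y)
y = y + 94
p = 33 // 94
p = 3 + 94
y = y % 23
h = 10 - y

3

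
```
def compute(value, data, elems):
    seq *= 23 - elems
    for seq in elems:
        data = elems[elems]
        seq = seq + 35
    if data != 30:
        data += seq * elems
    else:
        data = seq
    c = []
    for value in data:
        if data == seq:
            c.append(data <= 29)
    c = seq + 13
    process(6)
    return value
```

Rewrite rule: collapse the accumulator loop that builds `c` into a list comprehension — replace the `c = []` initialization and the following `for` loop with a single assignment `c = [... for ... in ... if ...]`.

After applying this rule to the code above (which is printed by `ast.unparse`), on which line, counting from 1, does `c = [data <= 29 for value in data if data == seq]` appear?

10

Transformed code:
def compute(value, data, elems):
    seq *= 23 - elems
    for seq in elems:
        data = elems[elems]
        seq = seq + 35
    if data != 30:
        data += seq * elems
    else:
        data = seq
    c = [data <= 29 for value in data if data == seq]
    c = seq + 13
    process(6)
    return value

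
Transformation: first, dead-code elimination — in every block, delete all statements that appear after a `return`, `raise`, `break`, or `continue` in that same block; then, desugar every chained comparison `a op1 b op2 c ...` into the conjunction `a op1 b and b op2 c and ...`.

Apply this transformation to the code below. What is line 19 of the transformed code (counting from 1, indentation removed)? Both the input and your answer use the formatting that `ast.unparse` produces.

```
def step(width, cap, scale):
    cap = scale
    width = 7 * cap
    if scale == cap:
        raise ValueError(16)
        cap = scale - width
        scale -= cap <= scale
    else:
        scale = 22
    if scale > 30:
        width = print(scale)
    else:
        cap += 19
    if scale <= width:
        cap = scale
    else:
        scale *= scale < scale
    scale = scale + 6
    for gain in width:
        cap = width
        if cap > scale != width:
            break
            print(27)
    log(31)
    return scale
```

if cap > scale and scale != width:

Transformed code:
def step(width, cap, scale):
    cap = scale
    width = 7 * cap
    if scale == cap:
        raise ValueError(16)
    else:
        scale = 22
    if scale > 30:
        width = print(scale)
    else:
        cap += 19
    if scale <= width:
        cap = scale
    else:
        scale *= scale < scale
    scale = scale + 6
    for gain in width:
        cap = width
        if cap > scale and scale != width:
            break
    log(31)
    return scale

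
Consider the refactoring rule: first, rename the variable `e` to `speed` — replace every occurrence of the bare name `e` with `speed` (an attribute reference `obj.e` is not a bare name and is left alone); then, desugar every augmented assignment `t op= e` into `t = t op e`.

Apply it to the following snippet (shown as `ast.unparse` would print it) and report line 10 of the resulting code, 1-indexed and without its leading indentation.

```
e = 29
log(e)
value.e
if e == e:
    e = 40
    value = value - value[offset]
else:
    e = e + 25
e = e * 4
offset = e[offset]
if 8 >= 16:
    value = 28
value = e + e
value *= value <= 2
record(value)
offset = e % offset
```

Transformed code:
speed = 29
log(speed)
value.e
if speed == speed:
    speed = 40
    value = value - value[offset]
else:
    speed = speed + 25
speed = speed * 4
offset = speed[offset]
if 8 >= 16:
    value = 28
value = speed + speed
value = value * (value <= 2)
record(value)
offset = speed % offset

offset = speed[offset]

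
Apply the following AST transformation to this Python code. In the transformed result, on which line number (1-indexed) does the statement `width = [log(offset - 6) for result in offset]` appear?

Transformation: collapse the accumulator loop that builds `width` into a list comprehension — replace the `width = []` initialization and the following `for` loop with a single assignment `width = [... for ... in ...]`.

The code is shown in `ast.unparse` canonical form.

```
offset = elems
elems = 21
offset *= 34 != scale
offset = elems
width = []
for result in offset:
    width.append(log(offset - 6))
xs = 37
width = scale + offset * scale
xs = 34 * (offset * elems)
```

Transformed code:
offset = elems
elems = 21
offset *= 34 != scale
offset = elems
width = [log(offset - 6) for result in offset]
xs = 37
width = scale + offset * scale
xs = 34 * (offset * elems)

5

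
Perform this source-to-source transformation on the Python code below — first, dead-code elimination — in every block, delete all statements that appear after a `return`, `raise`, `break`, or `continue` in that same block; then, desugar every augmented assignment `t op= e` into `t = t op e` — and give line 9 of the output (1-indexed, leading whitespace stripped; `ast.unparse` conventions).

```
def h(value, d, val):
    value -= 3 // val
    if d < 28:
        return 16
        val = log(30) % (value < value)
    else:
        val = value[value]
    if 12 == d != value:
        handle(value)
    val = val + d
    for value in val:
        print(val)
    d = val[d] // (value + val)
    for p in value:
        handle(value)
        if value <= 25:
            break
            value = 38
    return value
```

val = val + d

Transformed code:
def h(value, d, val):
    value = value - 3 // val
    if d < 28:
        return 16
    else:
        val = value[value]
    if 12 == d != value:
        handle(value)
    val = val + d
    for value in val:
        print(val)
    d = val[d] // (value + val)
    for p in value:
        handle(value)
        if value <= 25:
            break
    return value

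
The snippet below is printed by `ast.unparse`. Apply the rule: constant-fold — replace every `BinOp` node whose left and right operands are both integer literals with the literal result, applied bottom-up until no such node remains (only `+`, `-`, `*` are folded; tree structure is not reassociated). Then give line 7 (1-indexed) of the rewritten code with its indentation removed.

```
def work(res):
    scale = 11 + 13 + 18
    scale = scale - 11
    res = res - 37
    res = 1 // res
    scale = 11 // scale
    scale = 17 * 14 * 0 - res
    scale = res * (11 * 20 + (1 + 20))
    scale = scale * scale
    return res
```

Transformed code:
def work(res):
    scale = 42
    scale = scale - 11
    res = res - 37
    res = 1 // res
    scale = 11 // scale
    scale = 0 - res
    scale = res * 241
    scale = scale * scale
    return res

scale = 0 - res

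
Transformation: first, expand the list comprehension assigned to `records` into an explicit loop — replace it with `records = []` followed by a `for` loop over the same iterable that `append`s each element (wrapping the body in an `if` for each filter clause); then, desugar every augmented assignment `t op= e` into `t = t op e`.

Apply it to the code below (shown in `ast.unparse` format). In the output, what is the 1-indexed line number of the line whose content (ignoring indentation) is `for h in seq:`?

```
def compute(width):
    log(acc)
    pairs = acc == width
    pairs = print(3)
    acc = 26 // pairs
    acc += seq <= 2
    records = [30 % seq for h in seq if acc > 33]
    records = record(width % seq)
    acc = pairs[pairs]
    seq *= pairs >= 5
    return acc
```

Transformed code:
def compute(width):
    log(acc)
    pairs = acc == width
    pairs = print(3)
    acc = 26 // pairs
    acc = acc + (seq <= 2)
    records = []
    for h in seq:
        if acc > 33:
            records.append(30 % seq)
    records = record(width % seq)
    acc = pairs[pairs]
    seq = seq * (pairs >= 5)
    return acc

8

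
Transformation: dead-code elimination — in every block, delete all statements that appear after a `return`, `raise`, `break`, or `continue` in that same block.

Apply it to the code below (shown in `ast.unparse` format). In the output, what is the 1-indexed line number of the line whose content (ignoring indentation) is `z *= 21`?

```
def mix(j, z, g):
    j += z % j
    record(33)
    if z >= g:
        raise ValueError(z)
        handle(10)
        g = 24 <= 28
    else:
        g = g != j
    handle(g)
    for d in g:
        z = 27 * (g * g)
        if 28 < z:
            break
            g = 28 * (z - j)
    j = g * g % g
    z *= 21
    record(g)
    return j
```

14

Transformed code:
def mix(j, z, g):
    j += z % j
    record(33)
    if z >= g:
        raise ValueError(z)
    else:
        g = g != j
    handle(g)
    for d in g:
        z = 27 * (g * g)
        if 28 < z:
            break
    j = g * g % g
    z *= 21
    record(g)
    return j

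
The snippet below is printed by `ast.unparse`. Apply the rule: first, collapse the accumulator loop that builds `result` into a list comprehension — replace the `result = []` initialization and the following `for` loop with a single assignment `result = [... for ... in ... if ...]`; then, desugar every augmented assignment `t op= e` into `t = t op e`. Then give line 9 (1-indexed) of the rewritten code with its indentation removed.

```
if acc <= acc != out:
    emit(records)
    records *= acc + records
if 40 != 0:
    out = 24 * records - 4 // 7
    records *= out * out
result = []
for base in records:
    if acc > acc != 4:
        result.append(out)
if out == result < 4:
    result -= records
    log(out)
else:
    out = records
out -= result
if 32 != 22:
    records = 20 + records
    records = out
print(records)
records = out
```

result = result - records

Transformed code:
if acc <= acc != out:
    emit(records)
    records = records * (acc + records)
if 40 != 0:
    out = 24 * records - 4 // 7
    records = records * (out * out)
result = [out for base in records if acc > acc != 4]
if out == result < 4:
    result = result - records
    log(out)
else:
    out = records
out = out - result
if 32 != 22:
    records = 20 + records
    records = out
print(records)
records = out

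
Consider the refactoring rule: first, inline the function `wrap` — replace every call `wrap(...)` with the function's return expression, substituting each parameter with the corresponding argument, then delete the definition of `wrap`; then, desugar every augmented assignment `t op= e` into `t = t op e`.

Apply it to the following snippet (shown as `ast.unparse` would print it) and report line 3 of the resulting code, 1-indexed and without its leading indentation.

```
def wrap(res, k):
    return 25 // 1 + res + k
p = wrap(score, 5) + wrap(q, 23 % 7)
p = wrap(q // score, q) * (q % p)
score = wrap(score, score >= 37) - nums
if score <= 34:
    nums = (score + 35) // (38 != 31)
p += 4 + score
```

score = 25 // 1 + score + (score >= 37) - nums

Transformed code:
p = 25 // 1 + score + 5 + (25 // 1 + q + 23 % 7)
p = (25 // 1 + q // score + q) * (q % p)
score = 25 // 1 + score + (score >= 37) - nums
if score <= 34:
    nums = (score + 35) // (38 != 31)
p = p + (4 + score)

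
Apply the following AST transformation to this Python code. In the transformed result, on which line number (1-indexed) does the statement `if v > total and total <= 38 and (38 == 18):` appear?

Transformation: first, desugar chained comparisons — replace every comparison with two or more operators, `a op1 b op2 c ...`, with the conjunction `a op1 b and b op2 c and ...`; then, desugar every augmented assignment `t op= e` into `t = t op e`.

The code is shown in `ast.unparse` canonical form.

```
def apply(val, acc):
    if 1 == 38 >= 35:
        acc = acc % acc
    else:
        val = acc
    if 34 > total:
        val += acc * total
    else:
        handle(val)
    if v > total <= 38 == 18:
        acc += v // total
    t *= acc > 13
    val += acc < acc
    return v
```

10

Transformed code:
def apply(val, acc):
    if 1 == 38 and 38 >= 35:
        acc = acc % acc
    else:
        val = acc
    if 34 > total:
        val = val + acc * total
    else:
        handle(val)
    if v > total and total <= 38 and (38 == 18):
        acc = acc + v // total
    t = t * (acc > 13)
    val = val + (acc < acc)
    return v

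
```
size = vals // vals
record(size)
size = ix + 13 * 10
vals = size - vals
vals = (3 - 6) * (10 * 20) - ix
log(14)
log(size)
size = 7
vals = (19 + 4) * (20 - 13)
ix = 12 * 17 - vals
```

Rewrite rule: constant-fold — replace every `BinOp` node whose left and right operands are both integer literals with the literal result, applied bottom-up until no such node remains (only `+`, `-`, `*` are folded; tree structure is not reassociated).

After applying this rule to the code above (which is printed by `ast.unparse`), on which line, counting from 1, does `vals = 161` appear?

Transformed code:
size = vals // vals
record(size)
size = ix + 130
vals = size - vals
vals = -600 - ix
log(14)
log(size)
size = 7
vals = 161
ix = 204 - vals

9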